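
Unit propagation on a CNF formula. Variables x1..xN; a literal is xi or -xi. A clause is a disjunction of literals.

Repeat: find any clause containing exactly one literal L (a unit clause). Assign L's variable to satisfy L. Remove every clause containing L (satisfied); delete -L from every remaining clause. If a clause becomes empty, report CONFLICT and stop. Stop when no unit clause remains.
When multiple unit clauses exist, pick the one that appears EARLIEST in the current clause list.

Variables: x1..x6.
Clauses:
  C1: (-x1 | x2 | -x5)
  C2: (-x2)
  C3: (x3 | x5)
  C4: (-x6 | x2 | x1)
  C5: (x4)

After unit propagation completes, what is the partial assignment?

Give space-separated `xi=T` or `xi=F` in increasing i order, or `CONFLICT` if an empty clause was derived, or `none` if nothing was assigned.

unit clause [-2] forces x2=F; simplify:
  drop 2 from [-1, 2, -5] -> [-1, -5]
  drop 2 from [-6, 2, 1] -> [-6, 1]
  satisfied 1 clause(s); 4 remain; assigned so far: [2]
unit clause [4] forces x4=T; simplify:
  satisfied 1 clause(s); 3 remain; assigned so far: [2, 4]

Answer: x2=F x4=T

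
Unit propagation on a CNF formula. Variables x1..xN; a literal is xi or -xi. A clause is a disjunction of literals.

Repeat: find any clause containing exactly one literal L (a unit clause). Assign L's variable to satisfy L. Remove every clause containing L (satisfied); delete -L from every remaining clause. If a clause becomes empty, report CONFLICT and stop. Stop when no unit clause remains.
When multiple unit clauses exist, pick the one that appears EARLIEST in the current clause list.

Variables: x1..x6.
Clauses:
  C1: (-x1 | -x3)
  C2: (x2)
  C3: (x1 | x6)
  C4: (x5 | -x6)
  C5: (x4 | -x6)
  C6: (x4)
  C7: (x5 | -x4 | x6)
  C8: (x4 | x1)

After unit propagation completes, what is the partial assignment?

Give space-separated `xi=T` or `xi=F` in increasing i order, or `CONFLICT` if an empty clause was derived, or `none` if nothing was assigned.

Answer: x2=T x4=T

Derivation:
unit clause [2] forces x2=T; simplify:
  satisfied 1 clause(s); 7 remain; assigned so far: [2]
unit clause [4] forces x4=T; simplify:
  drop -4 from [5, -4, 6] -> [5, 6]
  satisfied 3 clause(s); 4 remain; assigned so far: [2, 4]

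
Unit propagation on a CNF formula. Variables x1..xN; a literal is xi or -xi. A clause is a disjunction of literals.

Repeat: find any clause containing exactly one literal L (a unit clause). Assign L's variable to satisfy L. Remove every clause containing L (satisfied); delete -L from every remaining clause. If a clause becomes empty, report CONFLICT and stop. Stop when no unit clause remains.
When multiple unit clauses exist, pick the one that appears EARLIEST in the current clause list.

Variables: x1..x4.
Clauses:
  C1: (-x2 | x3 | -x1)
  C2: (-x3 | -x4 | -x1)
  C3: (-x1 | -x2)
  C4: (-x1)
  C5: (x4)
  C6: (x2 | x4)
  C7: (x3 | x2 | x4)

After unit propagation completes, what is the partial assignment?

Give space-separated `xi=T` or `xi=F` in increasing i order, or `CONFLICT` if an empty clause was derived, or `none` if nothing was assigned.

unit clause [-1] forces x1=F; simplify:
  satisfied 4 clause(s); 3 remain; assigned so far: [1]
unit clause [4] forces x4=T; simplify:
  satisfied 3 clause(s); 0 remain; assigned so far: [1, 4]

Answer: x1=F x4=T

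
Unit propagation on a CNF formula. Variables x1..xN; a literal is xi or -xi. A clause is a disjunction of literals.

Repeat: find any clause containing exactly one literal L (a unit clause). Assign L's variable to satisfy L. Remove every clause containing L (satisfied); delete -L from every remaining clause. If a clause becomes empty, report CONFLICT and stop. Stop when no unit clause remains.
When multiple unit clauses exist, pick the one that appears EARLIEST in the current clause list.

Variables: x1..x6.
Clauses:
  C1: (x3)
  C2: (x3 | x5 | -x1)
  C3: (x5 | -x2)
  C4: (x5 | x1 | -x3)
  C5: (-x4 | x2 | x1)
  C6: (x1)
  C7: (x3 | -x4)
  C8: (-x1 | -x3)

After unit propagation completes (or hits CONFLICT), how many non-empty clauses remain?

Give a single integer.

unit clause [3] forces x3=T; simplify:
  drop -3 from [5, 1, -3] -> [5, 1]
  drop -3 from [-1, -3] -> [-1]
  satisfied 3 clause(s); 5 remain; assigned so far: [3]
unit clause [1] forces x1=T; simplify:
  drop -1 from [-1] -> [] (empty!)
  satisfied 3 clause(s); 2 remain; assigned so far: [1, 3]
CONFLICT (empty clause)

Answer: 1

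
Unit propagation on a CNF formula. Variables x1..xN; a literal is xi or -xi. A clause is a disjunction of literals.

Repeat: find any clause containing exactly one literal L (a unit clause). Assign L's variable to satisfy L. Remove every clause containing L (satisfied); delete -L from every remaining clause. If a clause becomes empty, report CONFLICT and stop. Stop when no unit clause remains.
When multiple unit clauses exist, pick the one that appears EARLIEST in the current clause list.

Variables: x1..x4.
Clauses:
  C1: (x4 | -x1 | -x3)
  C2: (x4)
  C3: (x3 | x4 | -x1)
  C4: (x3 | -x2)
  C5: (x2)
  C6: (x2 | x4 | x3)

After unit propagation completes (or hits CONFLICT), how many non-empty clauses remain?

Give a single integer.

unit clause [4] forces x4=T; simplify:
  satisfied 4 clause(s); 2 remain; assigned so far: [4]
unit clause [2] forces x2=T; simplify:
  drop -2 from [3, -2] -> [3]
  satisfied 1 clause(s); 1 remain; assigned so far: [2, 4]
unit clause [3] forces x3=T; simplify:
  satisfied 1 clause(s); 0 remain; assigned so far: [2, 3, 4]

Answer: 0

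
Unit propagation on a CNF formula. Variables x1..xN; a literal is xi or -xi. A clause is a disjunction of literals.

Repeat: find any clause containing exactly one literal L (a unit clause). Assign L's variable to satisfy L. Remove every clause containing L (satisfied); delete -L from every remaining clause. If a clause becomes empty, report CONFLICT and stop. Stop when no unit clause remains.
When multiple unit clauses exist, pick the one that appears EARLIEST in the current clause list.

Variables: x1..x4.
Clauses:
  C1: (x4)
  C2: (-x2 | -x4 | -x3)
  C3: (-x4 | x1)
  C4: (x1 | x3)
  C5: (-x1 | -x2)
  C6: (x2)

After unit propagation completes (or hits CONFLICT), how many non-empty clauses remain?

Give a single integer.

unit clause [4] forces x4=T; simplify:
  drop -4 from [-2, -4, -3] -> [-2, -3]
  drop -4 from [-4, 1] -> [1]
  satisfied 1 clause(s); 5 remain; assigned so far: [4]
unit clause [1] forces x1=T; simplify:
  drop -1 from [-1, -2] -> [-2]
  satisfied 2 clause(s); 3 remain; assigned so far: [1, 4]
unit clause [-2] forces x2=F; simplify:
  drop 2 from [2] -> [] (empty!)
  satisfied 2 clause(s); 1 remain; assigned so far: [1, 2, 4]
CONFLICT (empty clause)

Answer: 0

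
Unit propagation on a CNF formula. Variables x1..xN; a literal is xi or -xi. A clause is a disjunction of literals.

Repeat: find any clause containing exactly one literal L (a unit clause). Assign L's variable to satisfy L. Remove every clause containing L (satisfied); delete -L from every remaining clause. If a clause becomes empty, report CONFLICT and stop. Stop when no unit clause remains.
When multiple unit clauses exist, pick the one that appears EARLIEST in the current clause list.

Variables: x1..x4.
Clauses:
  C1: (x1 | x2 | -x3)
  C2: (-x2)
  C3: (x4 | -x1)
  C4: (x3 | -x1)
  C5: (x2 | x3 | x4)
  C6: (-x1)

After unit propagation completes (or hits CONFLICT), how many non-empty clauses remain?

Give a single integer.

Answer: 0

Derivation:
unit clause [-2] forces x2=F; simplify:
  drop 2 from [1, 2, -3] -> [1, -3]
  drop 2 from [2, 3, 4] -> [3, 4]
  satisfied 1 clause(s); 5 remain; assigned so far: [2]
unit clause [-1] forces x1=F; simplify:
  drop 1 from [1, -3] -> [-3]
  satisfied 3 clause(s); 2 remain; assigned so far: [1, 2]
unit clause [-3] forces x3=F; simplify:
  drop 3 from [3, 4] -> [4]
  satisfied 1 clause(s); 1 remain; assigned so far: [1, 2, 3]
unit clause [4] forces x4=T; simplify:
  satisfied 1 clause(s); 0 remain; assigned so far: [1, 2, 3, 4]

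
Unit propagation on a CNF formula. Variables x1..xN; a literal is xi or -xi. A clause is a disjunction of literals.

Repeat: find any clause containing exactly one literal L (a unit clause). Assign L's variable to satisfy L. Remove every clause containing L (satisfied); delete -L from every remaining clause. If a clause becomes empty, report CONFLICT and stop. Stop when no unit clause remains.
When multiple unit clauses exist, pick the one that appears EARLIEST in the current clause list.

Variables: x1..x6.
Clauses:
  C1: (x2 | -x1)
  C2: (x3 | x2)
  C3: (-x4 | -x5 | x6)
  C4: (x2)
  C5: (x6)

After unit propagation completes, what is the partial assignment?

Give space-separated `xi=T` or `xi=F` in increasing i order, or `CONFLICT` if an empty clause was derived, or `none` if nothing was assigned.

unit clause [2] forces x2=T; simplify:
  satisfied 3 clause(s); 2 remain; assigned so far: [2]
unit clause [6] forces x6=T; simplify:
  satisfied 2 clause(s); 0 remain; assigned so far: [2, 6]

Answer: x2=T x6=T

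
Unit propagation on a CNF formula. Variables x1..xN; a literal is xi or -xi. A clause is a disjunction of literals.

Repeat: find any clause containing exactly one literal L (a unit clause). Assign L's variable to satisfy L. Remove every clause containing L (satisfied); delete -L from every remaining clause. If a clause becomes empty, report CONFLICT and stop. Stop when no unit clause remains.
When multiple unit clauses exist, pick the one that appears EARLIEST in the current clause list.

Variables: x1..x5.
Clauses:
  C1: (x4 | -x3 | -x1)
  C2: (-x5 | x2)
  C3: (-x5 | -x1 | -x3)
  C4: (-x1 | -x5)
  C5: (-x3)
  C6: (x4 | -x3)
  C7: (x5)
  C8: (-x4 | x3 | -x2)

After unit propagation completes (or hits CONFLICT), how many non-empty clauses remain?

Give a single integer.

Answer: 0

Derivation:
unit clause [-3] forces x3=F; simplify:
  drop 3 from [-4, 3, -2] -> [-4, -2]
  satisfied 4 clause(s); 4 remain; assigned so far: [3]
unit clause [5] forces x5=T; simplify:
  drop -5 from [-5, 2] -> [2]
  drop -5 from [-1, -5] -> [-1]
  satisfied 1 clause(s); 3 remain; assigned so far: [3, 5]
unit clause [2] forces x2=T; simplify:
  drop -2 from [-4, -2] -> [-4]
  satisfied 1 clause(s); 2 remain; assigned so far: [2, 3, 5]
unit clause [-1] forces x1=F; simplify:
  satisfied 1 clause(s); 1 remain; assigned so far: [1, 2, 3, 5]
unit clause [-4] forces x4=F; simplify:
  satisfied 1 clause(s); 0 remain; assigned so far: [1, 2, 3, 4, 5]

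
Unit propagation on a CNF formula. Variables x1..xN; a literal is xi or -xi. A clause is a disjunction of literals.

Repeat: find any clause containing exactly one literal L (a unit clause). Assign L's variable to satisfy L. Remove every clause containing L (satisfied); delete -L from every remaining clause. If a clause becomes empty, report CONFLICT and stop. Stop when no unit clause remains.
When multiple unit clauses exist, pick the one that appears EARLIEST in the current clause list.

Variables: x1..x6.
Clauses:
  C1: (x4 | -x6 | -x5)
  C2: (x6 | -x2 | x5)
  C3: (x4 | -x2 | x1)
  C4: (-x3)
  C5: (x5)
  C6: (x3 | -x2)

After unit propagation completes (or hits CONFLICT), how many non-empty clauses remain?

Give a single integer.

unit clause [-3] forces x3=F; simplify:
  drop 3 from [3, -2] -> [-2]
  satisfied 1 clause(s); 5 remain; assigned so far: [3]
unit clause [5] forces x5=T; simplify:
  drop -5 from [4, -6, -5] -> [4, -6]
  satisfied 2 clause(s); 3 remain; assigned so far: [3, 5]
unit clause [-2] forces x2=F; simplify:
  satisfied 2 clause(s); 1 remain; assigned so far: [2, 3, 5]

Answer: 1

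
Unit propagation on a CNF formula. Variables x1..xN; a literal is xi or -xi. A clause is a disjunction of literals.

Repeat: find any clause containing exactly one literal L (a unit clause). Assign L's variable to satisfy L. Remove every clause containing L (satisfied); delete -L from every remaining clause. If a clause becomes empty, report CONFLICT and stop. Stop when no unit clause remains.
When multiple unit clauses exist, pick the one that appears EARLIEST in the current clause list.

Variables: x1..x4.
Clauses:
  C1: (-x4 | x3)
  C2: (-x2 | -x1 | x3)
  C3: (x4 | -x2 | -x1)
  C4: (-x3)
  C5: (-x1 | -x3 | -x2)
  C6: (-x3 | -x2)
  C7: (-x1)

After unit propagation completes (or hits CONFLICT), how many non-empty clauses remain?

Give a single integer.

unit clause [-3] forces x3=F; simplify:
  drop 3 from [-4, 3] -> [-4]
  drop 3 from [-2, -1, 3] -> [-2, -1]
  satisfied 3 clause(s); 4 remain; assigned so far: [3]
unit clause [-4] forces x4=F; simplify:
  drop 4 from [4, -2, -1] -> [-2, -1]
  satisfied 1 clause(s); 3 remain; assigned so far: [3, 4]
unit clause [-1] forces x1=F; simplify:
  satisfied 3 clause(s); 0 remain; assigned so far: [1, 3, 4]

Answer: 0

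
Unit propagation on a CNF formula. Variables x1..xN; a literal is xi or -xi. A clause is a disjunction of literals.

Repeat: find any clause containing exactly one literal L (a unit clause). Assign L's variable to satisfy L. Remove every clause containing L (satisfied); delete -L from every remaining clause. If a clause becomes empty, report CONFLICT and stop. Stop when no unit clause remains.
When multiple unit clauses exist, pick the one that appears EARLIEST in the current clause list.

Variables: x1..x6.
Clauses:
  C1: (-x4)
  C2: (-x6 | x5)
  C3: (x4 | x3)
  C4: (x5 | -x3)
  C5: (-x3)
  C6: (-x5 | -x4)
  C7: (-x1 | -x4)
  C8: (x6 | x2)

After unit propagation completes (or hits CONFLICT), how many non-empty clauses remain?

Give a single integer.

Answer: 3

Derivation:
unit clause [-4] forces x4=F; simplify:
  drop 4 from [4, 3] -> [3]
  satisfied 3 clause(s); 5 remain; assigned so far: [4]
unit clause [3] forces x3=T; simplify:
  drop -3 from [5, -3] -> [5]
  drop -3 from [-3] -> [] (empty!)
  satisfied 1 clause(s); 4 remain; assigned so far: [3, 4]
CONFLICT (empty clause)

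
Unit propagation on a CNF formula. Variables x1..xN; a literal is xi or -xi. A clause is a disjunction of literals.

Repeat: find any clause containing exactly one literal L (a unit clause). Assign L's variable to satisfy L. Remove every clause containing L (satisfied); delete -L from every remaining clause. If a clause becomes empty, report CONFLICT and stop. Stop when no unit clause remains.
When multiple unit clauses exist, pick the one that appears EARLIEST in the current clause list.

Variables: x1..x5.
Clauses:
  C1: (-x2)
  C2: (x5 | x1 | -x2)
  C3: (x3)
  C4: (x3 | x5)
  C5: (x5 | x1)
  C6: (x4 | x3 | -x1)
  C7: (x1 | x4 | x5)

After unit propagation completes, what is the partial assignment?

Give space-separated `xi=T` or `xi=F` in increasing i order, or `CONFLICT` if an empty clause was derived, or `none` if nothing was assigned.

Answer: x2=F x3=T

Derivation:
unit clause [-2] forces x2=F; simplify:
  satisfied 2 clause(s); 5 remain; assigned so far: [2]
unit clause [3] forces x3=T; simplify:
  satisfied 3 clause(s); 2 remain; assigned so far: [2, 3]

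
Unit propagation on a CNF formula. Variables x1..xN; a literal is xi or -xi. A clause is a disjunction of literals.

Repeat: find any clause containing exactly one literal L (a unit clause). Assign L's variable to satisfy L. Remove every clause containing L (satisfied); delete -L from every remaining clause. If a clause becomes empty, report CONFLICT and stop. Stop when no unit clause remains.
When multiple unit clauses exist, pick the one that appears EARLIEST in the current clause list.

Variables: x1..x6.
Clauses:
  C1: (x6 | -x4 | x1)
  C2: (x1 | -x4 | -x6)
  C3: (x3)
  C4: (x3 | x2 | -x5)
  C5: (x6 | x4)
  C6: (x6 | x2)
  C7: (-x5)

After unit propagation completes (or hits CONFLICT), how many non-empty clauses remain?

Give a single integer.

unit clause [3] forces x3=T; simplify:
  satisfied 2 clause(s); 5 remain; assigned so far: [3]
unit clause [-5] forces x5=F; simplify:
  satisfied 1 clause(s); 4 remain; assigned so far: [3, 5]

Answer: 4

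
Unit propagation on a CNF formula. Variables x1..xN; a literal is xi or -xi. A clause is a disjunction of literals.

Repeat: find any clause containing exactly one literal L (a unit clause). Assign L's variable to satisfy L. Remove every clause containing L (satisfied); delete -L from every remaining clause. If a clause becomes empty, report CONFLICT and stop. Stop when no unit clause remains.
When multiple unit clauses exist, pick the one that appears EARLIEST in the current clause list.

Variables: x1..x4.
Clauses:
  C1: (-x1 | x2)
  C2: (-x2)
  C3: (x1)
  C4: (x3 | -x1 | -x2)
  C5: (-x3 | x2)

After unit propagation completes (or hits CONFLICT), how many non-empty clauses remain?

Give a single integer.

Answer: 1

Derivation:
unit clause [-2] forces x2=F; simplify:
  drop 2 from [-1, 2] -> [-1]
  drop 2 from [-3, 2] -> [-3]
  satisfied 2 clause(s); 3 remain; assigned so far: [2]
unit clause [-1] forces x1=F; simplify:
  drop 1 from [1] -> [] (empty!)
  satisfied 1 clause(s); 2 remain; assigned so far: [1, 2]
CONFLICT (empty clause)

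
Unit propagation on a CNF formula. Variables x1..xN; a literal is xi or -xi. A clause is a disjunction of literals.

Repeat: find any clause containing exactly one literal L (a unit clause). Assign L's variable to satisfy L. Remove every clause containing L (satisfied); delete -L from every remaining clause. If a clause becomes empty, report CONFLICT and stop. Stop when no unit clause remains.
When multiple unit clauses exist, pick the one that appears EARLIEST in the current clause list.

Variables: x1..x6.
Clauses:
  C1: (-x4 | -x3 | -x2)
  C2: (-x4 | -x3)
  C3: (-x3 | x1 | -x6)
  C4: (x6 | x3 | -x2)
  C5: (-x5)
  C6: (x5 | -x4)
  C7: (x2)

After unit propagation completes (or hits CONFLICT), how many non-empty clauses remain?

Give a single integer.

unit clause [-5] forces x5=F; simplify:
  drop 5 from [5, -4] -> [-4]
  satisfied 1 clause(s); 6 remain; assigned so far: [5]
unit clause [-4] forces x4=F; simplify:
  satisfied 3 clause(s); 3 remain; assigned so far: [4, 5]
unit clause [2] forces x2=T; simplify:
  drop -2 from [6, 3, -2] -> [6, 3]
  satisfied 1 clause(s); 2 remain; assigned so far: [2, 4, 5]

Answer: 2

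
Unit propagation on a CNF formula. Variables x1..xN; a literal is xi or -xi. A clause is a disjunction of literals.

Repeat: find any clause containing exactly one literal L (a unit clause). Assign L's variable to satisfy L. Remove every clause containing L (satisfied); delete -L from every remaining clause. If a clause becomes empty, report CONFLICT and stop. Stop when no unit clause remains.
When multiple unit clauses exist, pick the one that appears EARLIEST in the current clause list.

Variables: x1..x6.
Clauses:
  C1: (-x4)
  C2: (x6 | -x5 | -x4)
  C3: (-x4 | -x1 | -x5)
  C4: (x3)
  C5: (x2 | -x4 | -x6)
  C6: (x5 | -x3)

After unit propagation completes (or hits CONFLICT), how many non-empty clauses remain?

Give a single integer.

unit clause [-4] forces x4=F; simplify:
  satisfied 4 clause(s); 2 remain; assigned so far: [4]
unit clause [3] forces x3=T; simplify:
  drop -3 from [5, -3] -> [5]
  satisfied 1 clause(s); 1 remain; assigned so far: [3, 4]
unit clause [5] forces x5=T; simplify:
  satisfied 1 clause(s); 0 remain; assigned so far: [3, 4, 5]

Answer: 0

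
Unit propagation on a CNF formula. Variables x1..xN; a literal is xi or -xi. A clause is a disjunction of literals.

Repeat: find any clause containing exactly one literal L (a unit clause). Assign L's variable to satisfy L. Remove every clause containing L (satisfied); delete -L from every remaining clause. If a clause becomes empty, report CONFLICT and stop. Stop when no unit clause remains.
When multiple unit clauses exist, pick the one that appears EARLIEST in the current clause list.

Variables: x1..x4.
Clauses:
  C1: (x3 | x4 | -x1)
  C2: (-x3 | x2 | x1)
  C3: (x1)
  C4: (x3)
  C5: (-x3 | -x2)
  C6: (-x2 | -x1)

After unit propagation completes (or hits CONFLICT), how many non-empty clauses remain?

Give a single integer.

Answer: 0

Derivation:
unit clause [1] forces x1=T; simplify:
  drop -1 from [3, 4, -1] -> [3, 4]
  drop -1 from [-2, -1] -> [-2]
  satisfied 2 clause(s); 4 remain; assigned so far: [1]
unit clause [3] forces x3=T; simplify:
  drop -3 from [-3, -2] -> [-2]
  satisfied 2 clause(s); 2 remain; assigned so far: [1, 3]
unit clause [-2] forces x2=F; simplify:
  satisfied 2 clause(s); 0 remain; assigned so far: [1, 2, 3]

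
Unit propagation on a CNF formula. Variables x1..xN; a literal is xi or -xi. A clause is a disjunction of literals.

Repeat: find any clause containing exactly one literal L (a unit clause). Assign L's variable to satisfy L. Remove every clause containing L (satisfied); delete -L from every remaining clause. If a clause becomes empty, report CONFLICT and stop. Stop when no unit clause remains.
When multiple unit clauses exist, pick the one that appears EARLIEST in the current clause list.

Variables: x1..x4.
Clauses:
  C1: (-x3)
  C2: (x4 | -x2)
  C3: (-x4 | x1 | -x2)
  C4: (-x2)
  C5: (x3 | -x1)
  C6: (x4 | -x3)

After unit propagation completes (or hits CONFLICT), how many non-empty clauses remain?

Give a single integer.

unit clause [-3] forces x3=F; simplify:
  drop 3 from [3, -1] -> [-1]
  satisfied 2 clause(s); 4 remain; assigned so far: [3]
unit clause [-2] forces x2=F; simplify:
  satisfied 3 clause(s); 1 remain; assigned so far: [2, 3]
unit clause [-1] forces x1=F; simplify:
  satisfied 1 clause(s); 0 remain; assigned so far: [1, 2, 3]

Answer: 0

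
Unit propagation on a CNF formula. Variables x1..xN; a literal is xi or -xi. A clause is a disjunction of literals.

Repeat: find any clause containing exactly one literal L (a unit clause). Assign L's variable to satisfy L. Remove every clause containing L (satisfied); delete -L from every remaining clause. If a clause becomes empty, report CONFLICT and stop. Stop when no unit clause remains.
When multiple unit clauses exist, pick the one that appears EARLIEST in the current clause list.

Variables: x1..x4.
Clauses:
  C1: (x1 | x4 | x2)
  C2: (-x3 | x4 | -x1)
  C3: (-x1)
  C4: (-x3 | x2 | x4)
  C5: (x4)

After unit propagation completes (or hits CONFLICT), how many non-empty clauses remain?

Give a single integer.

unit clause [-1] forces x1=F; simplify:
  drop 1 from [1, 4, 2] -> [4, 2]
  satisfied 2 clause(s); 3 remain; assigned so far: [1]
unit clause [4] forces x4=T; simplify:
  satisfied 3 clause(s); 0 remain; assigned so far: [1, 4]

Answer: 0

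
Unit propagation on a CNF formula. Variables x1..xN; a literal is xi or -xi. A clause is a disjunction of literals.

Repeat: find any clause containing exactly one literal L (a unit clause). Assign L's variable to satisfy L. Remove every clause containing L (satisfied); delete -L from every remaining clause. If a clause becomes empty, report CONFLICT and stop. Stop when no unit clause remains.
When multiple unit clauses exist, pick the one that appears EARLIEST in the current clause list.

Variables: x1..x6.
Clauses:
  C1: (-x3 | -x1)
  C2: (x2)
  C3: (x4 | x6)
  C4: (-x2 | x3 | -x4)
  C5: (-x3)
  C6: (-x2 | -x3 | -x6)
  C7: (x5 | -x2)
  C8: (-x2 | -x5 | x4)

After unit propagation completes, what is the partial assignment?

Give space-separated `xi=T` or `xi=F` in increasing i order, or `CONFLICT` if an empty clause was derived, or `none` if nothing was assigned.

unit clause [2] forces x2=T; simplify:
  drop -2 from [-2, 3, -4] -> [3, -4]
  drop -2 from [-2, -3, -6] -> [-3, -6]
  drop -2 from [5, -2] -> [5]
  drop -2 from [-2, -5, 4] -> [-5, 4]
  satisfied 1 clause(s); 7 remain; assigned so far: [2]
unit clause [-3] forces x3=F; simplify:
  drop 3 from [3, -4] -> [-4]
  satisfied 3 clause(s); 4 remain; assigned so far: [2, 3]
unit clause [-4] forces x4=F; simplify:
  drop 4 from [4, 6] -> [6]
  drop 4 from [-5, 4] -> [-5]
  satisfied 1 clause(s); 3 remain; assigned so far: [2, 3, 4]
unit clause [6] forces x6=T; simplify:
  satisfied 1 clause(s); 2 remain; assigned so far: [2, 3, 4, 6]
unit clause [5] forces x5=T; simplify:
  drop -5 from [-5] -> [] (empty!)
  satisfied 1 clause(s); 1 remain; assigned so far: [2, 3, 4, 5, 6]
CONFLICT (empty clause)

Answer: CONFLICT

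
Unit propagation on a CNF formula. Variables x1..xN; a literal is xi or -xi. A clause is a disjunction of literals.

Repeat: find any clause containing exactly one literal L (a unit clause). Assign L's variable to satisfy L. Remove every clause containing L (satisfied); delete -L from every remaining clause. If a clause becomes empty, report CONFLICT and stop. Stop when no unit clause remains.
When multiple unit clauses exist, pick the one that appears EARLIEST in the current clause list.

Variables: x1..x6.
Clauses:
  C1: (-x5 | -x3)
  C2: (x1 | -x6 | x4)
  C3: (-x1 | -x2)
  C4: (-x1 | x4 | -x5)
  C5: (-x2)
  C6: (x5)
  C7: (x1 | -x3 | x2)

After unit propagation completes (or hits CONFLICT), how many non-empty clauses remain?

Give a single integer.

Answer: 2

Derivation:
unit clause [-2] forces x2=F; simplify:
  drop 2 from [1, -3, 2] -> [1, -3]
  satisfied 2 clause(s); 5 remain; assigned so far: [2]
unit clause [5] forces x5=T; simplify:
  drop -5 from [-5, -3] -> [-3]
  drop -5 from [-1, 4, -5] -> [-1, 4]
  satisfied 1 clause(s); 4 remain; assigned so far: [2, 5]
unit clause [-3] forces x3=F; simplify:
  satisfied 2 clause(s); 2 remain; assigned so far: [2, 3, 5]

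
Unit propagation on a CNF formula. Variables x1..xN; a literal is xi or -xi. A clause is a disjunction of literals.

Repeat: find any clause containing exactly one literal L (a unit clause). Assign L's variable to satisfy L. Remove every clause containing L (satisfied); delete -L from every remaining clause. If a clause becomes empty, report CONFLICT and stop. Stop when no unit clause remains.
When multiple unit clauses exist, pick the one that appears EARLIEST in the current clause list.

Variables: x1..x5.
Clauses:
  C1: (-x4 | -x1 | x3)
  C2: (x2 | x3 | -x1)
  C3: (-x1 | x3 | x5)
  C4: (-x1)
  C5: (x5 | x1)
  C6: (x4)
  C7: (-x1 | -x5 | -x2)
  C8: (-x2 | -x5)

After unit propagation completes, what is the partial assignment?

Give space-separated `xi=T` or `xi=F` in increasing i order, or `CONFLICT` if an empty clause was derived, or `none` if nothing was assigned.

unit clause [-1] forces x1=F; simplify:
  drop 1 from [5, 1] -> [5]
  satisfied 5 clause(s); 3 remain; assigned so far: [1]
unit clause [5] forces x5=T; simplify:
  drop -5 from [-2, -5] -> [-2]
  satisfied 1 clause(s); 2 remain; assigned so far: [1, 5]
unit clause [4] forces x4=T; simplify:
  satisfied 1 clause(s); 1 remain; assigned so far: [1, 4, 5]
unit clause [-2] forces x2=F; simplify:
  satisfied 1 clause(s); 0 remain; assigned so far: [1, 2, 4, 5]

Answer: x1=F x2=F x4=T x5=T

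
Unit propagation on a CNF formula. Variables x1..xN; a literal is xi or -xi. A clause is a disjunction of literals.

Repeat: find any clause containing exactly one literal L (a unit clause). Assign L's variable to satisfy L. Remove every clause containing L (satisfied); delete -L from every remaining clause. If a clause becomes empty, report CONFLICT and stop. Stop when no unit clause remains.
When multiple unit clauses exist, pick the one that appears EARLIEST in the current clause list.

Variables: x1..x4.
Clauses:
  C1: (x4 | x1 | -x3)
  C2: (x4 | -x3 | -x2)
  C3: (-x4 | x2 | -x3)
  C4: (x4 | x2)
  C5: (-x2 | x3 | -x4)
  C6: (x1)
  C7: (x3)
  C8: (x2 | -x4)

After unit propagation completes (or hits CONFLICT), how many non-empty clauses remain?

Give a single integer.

unit clause [1] forces x1=T; simplify:
  satisfied 2 clause(s); 6 remain; assigned so far: [1]
unit clause [3] forces x3=T; simplify:
  drop -3 from [4, -3, -2] -> [4, -2]
  drop -3 from [-4, 2, -3] -> [-4, 2]
  satisfied 2 clause(s); 4 remain; assigned so far: [1, 3]

Answer: 4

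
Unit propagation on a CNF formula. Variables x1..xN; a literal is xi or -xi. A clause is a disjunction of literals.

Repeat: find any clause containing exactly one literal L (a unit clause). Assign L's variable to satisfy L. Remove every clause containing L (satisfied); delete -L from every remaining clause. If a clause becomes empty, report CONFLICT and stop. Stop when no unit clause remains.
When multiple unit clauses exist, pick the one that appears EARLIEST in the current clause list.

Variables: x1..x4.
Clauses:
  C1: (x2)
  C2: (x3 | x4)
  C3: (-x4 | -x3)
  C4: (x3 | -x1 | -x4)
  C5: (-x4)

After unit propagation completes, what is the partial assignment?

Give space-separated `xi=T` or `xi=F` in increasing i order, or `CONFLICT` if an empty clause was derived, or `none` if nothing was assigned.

unit clause [2] forces x2=T; simplify:
  satisfied 1 clause(s); 4 remain; assigned so far: [2]
unit clause [-4] forces x4=F; simplify:
  drop 4 from [3, 4] -> [3]
  satisfied 3 clause(s); 1 remain; assigned so far: [2, 4]
unit clause [3] forces x3=T; simplify:
  satisfied 1 clause(s); 0 remain; assigned so far: [2, 3, 4]

Answer: x2=T x3=T x4=F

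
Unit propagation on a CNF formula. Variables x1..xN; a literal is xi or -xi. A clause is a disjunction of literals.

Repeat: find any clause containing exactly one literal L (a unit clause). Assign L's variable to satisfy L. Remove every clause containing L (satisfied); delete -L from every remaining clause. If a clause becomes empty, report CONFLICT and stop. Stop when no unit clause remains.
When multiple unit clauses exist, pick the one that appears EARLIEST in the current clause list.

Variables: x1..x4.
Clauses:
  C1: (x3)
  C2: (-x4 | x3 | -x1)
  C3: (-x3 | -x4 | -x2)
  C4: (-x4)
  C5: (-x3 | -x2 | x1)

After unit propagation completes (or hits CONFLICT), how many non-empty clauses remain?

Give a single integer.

unit clause [3] forces x3=T; simplify:
  drop -3 from [-3, -4, -2] -> [-4, -2]
  drop -3 from [-3, -2, 1] -> [-2, 1]
  satisfied 2 clause(s); 3 remain; assigned so far: [3]
unit clause [-4] forces x4=F; simplify:
  satisfied 2 clause(s); 1 remain; assigned so far: [3, 4]

Answer: 1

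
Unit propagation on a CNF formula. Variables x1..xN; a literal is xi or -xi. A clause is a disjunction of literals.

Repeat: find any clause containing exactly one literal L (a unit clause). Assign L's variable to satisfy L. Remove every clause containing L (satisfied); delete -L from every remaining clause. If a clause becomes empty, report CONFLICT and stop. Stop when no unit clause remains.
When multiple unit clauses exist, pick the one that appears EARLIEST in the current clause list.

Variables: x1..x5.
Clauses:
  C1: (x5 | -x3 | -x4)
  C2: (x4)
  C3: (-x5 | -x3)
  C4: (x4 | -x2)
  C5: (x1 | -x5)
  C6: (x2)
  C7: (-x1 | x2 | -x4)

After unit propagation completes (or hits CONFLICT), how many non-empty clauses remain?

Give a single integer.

Answer: 3

Derivation:
unit clause [4] forces x4=T; simplify:
  drop -4 from [5, -3, -4] -> [5, -3]
  drop -4 from [-1, 2, -4] -> [-1, 2]
  satisfied 2 clause(s); 5 remain; assigned so far: [4]
unit clause [2] forces x2=T; simplify:
  satisfied 2 clause(s); 3 remain; assigned so far: [2, 4]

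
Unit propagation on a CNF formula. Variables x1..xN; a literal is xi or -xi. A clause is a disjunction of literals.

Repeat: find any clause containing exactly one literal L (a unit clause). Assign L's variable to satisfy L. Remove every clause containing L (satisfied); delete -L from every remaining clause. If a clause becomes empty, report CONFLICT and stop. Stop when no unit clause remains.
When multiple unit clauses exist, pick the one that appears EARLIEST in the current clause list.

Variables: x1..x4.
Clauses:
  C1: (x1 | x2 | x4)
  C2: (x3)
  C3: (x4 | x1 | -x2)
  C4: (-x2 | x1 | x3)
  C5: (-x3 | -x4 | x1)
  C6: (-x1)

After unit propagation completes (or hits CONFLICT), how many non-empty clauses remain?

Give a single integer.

Answer: 0

Derivation:
unit clause [3] forces x3=T; simplify:
  drop -3 from [-3, -4, 1] -> [-4, 1]
  satisfied 2 clause(s); 4 remain; assigned so far: [3]
unit clause [-1] forces x1=F; simplify:
  drop 1 from [1, 2, 4] -> [2, 4]
  drop 1 from [4, 1, -2] -> [4, -2]
  drop 1 from [-4, 1] -> [-4]
  satisfied 1 clause(s); 3 remain; assigned so far: [1, 3]
unit clause [-4] forces x4=F; simplify:
  drop 4 from [2, 4] -> [2]
  drop 4 from [4, -2] -> [-2]
  satisfied 1 clause(s); 2 remain; assigned so far: [1, 3, 4]
unit clause [2] forces x2=T; simplify:
  drop -2 from [-2] -> [] (empty!)
  satisfied 1 clause(s); 1 remain; assigned so far: [1, 2, 3, 4]
CONFLICT (empty clause)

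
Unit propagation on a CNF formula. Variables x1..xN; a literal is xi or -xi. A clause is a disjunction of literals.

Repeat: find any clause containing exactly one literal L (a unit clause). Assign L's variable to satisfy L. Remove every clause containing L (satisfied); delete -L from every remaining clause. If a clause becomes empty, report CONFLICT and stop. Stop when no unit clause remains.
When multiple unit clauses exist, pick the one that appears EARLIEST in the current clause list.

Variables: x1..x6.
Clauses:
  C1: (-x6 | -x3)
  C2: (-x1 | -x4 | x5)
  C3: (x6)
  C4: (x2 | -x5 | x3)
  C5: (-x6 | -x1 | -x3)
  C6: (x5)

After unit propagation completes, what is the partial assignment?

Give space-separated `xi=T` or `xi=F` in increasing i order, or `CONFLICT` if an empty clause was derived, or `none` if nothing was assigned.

unit clause [6] forces x6=T; simplify:
  drop -6 from [-6, -3] -> [-3]
  drop -6 from [-6, -1, -3] -> [-1, -3]
  satisfied 1 clause(s); 5 remain; assigned so far: [6]
unit clause [-3] forces x3=F; simplify:
  drop 3 from [2, -5, 3] -> [2, -5]
  satisfied 2 clause(s); 3 remain; assigned so far: [3, 6]
unit clause [5] forces x5=T; simplify:
  drop -5 from [2, -5] -> [2]
  satisfied 2 clause(s); 1 remain; assigned so far: [3, 5, 6]
unit clause [2] forces x2=T; simplify:
  satisfied 1 clause(s); 0 remain; assigned so far: [2, 3, 5, 6]

Answer: x2=T x3=F x5=T x6=T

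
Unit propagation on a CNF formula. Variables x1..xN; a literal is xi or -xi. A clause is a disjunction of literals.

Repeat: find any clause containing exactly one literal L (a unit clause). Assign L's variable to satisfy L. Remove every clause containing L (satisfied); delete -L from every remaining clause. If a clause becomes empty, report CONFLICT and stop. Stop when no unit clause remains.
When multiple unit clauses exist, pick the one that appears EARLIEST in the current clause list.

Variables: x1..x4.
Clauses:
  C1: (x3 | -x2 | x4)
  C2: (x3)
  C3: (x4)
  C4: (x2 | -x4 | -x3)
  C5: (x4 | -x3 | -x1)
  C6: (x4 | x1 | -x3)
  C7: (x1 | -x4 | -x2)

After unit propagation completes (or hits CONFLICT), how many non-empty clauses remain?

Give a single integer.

unit clause [3] forces x3=T; simplify:
  drop -3 from [2, -4, -3] -> [2, -4]
  drop -3 from [4, -3, -1] -> [4, -1]
  drop -3 from [4, 1, -3] -> [4, 1]
  satisfied 2 clause(s); 5 remain; assigned so far: [3]
unit clause [4] forces x4=T; simplify:
  drop -4 from [2, -4] -> [2]
  drop -4 from [1, -4, -2] -> [1, -2]
  satisfied 3 clause(s); 2 remain; assigned so far: [3, 4]
unit clause [2] forces x2=T; simplify:
  drop -2 from [1, -2] -> [1]
  satisfied 1 clause(s); 1 remain; assigned so far: [2, 3, 4]
unit clause [1] forces x1=T; simplify:
  satisfied 1 clause(s); 0 remain; assigned so far: [1, 2, 3, 4]

Answer: 0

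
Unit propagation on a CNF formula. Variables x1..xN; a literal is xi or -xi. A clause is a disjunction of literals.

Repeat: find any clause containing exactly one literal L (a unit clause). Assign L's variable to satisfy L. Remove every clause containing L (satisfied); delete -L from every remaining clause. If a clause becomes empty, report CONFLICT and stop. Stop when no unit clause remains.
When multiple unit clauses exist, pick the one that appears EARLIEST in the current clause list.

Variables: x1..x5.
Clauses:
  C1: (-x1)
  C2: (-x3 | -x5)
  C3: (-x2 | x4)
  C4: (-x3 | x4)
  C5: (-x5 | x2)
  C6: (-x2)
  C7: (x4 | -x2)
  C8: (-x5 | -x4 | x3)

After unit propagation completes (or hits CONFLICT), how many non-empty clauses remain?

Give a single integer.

Answer: 1

Derivation:
unit clause [-1] forces x1=F; simplify:
  satisfied 1 clause(s); 7 remain; assigned so far: [1]
unit clause [-2] forces x2=F; simplify:
  drop 2 from [-5, 2] -> [-5]
  satisfied 3 clause(s); 4 remain; assigned so far: [1, 2]
unit clause [-5] forces x5=F; simplify:
  satisfied 3 clause(s); 1 remain; assigned so far: [1, 2, 5]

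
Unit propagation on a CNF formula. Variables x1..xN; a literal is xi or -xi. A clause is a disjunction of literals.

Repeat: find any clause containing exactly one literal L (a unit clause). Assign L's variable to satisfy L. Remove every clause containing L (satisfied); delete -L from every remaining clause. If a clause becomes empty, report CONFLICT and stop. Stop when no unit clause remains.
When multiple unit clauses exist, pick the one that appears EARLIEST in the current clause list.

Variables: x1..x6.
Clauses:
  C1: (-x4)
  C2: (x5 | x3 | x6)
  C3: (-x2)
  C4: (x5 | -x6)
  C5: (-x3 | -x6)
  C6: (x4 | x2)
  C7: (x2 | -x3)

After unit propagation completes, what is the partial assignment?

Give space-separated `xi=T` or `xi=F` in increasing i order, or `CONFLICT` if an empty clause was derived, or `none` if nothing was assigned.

unit clause [-4] forces x4=F; simplify:
  drop 4 from [4, 2] -> [2]
  satisfied 1 clause(s); 6 remain; assigned so far: [4]
unit clause [-2] forces x2=F; simplify:
  drop 2 from [2] -> [] (empty!)
  drop 2 from [2, -3] -> [-3]
  satisfied 1 clause(s); 5 remain; assigned so far: [2, 4]
CONFLICT (empty clause)

Answer: CONFLICT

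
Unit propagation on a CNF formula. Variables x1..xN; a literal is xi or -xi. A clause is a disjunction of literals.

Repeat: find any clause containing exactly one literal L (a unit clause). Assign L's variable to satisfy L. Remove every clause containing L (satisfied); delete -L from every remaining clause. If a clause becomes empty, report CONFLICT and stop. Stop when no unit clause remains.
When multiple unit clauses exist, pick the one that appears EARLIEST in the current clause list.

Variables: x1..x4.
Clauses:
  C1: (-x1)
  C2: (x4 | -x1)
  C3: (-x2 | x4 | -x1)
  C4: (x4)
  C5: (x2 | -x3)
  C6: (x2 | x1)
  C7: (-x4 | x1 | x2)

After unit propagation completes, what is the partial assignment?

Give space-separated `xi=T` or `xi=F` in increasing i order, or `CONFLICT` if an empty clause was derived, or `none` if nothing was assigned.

unit clause [-1] forces x1=F; simplify:
  drop 1 from [2, 1] -> [2]
  drop 1 from [-4, 1, 2] -> [-4, 2]
  satisfied 3 clause(s); 4 remain; assigned so far: [1]
unit clause [4] forces x4=T; simplify:
  drop -4 from [-4, 2] -> [2]
  satisfied 1 clause(s); 3 remain; assigned so far: [1, 4]
unit clause [2] forces x2=T; simplify:
  satisfied 3 clause(s); 0 remain; assigned so far: [1, 2, 4]

Answer: x1=F x2=T x4=T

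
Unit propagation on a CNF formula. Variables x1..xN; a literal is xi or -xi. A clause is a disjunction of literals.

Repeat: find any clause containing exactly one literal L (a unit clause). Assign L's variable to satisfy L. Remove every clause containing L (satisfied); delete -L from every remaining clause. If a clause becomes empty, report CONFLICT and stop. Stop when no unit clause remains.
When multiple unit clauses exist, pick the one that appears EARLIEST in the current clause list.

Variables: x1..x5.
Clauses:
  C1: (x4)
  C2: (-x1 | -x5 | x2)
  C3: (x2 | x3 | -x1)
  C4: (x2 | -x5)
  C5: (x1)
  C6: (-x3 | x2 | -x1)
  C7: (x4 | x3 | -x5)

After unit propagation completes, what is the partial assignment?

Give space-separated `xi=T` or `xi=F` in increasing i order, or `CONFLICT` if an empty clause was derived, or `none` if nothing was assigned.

Answer: x1=T x4=T

Derivation:
unit clause [4] forces x4=T; simplify:
  satisfied 2 clause(s); 5 remain; assigned so far: [4]
unit clause [1] forces x1=T; simplify:
  drop -1 from [-1, -5, 2] -> [-5, 2]
  drop -1 from [2, 3, -1] -> [2, 3]
  drop -1 from [-3, 2, -1] -> [-3, 2]
  satisfied 1 clause(s); 4 remain; assigned so far: [1, 4]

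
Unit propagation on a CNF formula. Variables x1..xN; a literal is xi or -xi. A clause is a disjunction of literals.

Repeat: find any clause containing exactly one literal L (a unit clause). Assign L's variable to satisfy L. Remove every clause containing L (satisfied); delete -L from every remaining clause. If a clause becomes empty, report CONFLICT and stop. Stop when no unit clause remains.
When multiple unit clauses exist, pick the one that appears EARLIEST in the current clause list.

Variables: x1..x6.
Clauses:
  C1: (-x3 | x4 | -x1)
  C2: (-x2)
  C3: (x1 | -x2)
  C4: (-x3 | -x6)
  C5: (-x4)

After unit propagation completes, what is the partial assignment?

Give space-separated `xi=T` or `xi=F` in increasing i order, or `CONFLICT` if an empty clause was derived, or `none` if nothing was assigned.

unit clause [-2] forces x2=F; simplify:
  satisfied 2 clause(s); 3 remain; assigned so far: [2]
unit clause [-4] forces x4=F; simplify:
  drop 4 from [-3, 4, -1] -> [-3, -1]
  satisfied 1 clause(s); 2 remain; assigned so far: [2, 4]

Answer: x2=F x4=F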